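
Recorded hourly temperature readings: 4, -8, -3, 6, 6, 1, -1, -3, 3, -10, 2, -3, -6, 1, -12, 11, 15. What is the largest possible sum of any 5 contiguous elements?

Window sums for each of the 13 positions:
[4, -8, -3, 6, 6] → sum 5
[-8, -3, 6, 6, 1] → sum 2
[-3, 6, 6, 1, -1] → sum 9
[6, 6, 1, -1, -3] → sum 9
[6, 1, -1, -3, 3] → sum 6
[1, -1, -3, 3, -10] → sum -10
[-1, -3, 3, -10, 2] → sum -9
[-3, 3, -10, 2, -3] → sum -11
[3, -10, 2, -3, -6] → sum -14
[-10, 2, -3, -6, 1] → sum -16
[2, -3, -6, 1, -12] → sum -18
[-3, -6, 1, -12, 11] → sum -9
[-6, 1, -12, 11, 15] → sum 9
Largest of these is 9.

9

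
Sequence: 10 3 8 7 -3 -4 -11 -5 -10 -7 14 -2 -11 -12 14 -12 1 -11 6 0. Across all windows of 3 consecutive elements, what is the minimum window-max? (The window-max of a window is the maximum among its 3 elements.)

[10, 3, 8] → max 10
[3, 8, 7] → max 8
[8, 7, -3] → max 8
[7, -3, -4] → max 7
[-3, -4, -11] → max -3
[-4, -11, -5] → max -4
[-11, -5, -10] → max -5
[-5, -10, -7] → max -5
[-10, -7, 14] → max 14
[-7, 14, -2] → max 14
[14, -2, -11] → max 14
[-2, -11, -12] → max -2
[-11, -12, 14] → max 14
[-12, 14, -12] → max 14
[14, -12, 1] → max 14
[-12, 1, -11] → max 1
[1, -11, 6] → max 6
[-11, 6, 0] → max 6
Minimum of these is -5.

-5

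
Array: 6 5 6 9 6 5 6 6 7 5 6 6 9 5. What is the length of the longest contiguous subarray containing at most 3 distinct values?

[6] 1 distinct, len 1
[6, 5] 2 distinct, len 2
[6, 5, 6] 2 distinct, len 3
[6, 5, 6, 9] 3 distinct, len 4
[6, 5, 6, 9, 6] 3 distinct, len 5
[6, 5, 6, 9, 6, 5] 3 distinct, len 6
[6, 5, 6, 9, 6, 5, 6] 3 distinct, len 7
[6, 5, 6, 9, 6, 5, 6, 6] 3 distinct, len 8
[6, 5, 6, 6, 7] 3 distinct, len 5
[6, 5, 6, 6, 7, 5] 3 distinct, len 6
[6, 5, 6, 6, 7, 5, 6] 3 distinct, len 7
[6, 5, 6, 6, 7, 5, 6, 6] 3 distinct, len 8
[5, 6, 6, 9] 3 distinct, len 4
[5, 6, 6, 9, 5] 3 distinct, len 5
Longest length with ≤3 distinct: 8.

8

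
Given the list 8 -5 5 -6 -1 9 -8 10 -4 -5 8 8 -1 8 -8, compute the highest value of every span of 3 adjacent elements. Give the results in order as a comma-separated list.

8, 5, 5, 9, 9, 10, 10, 10, 8, 8, 8, 8, 8

Sliding a size-3 window across the 15 values:
8 -5 5 → max 8
-5 5 -6 → max 5
5 -6 -1 → max 5
-6 -1 9 → max 9
-1 9 -8 → max 9
9 -8 10 → max 10
-8 10 -4 → max 10
10 -4 -5 → max 10
-4 -5 8 → max 8
-5 8 8 → max 8
8 8 -1 → max 8
8 -1 8 → max 8
-1 8 -8 → max 8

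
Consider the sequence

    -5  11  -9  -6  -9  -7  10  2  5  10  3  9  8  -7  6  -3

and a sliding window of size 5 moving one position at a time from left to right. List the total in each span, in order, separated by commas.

[-5, 11, -9, -6, -9] → sum -18
[11, -9, -6, -9, -7] → sum -20
[-9, -6, -9, -7, 10] → sum -21
[-6, -9, -7, 10, 2] → sum -10
[-9, -7, 10, 2, 5] → sum 1
[-7, 10, 2, 5, 10] → sum 20
[10, 2, 5, 10, 3] → sum 30
[2, 5, 10, 3, 9] → sum 29
[5, 10, 3, 9, 8] → sum 35
[10, 3, 9, 8, -7] → sum 23
[3, 9, 8, -7, 6] → sum 19
[9, 8, -7, 6, -3] → sum 13

-18, -20, -21, -10, 1, 20, 30, 29, 35, 23, 19, 13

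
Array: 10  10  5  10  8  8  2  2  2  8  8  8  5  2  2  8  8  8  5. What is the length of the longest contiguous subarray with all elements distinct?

3

add 10: [10] len 1
add 10 (repeat 10, move left end past it): [10] len 1
add 5: [10, 5] len 2
add 10 (repeat 10, move left end past it): [5, 10] len 2
add 8: [5, 10, 8] len 3
add 8 (repeat 8, move left end past it): [8] len 1
add 2: [8, 2] len 2
add 2 (repeat 2, move left end past it): [2] len 1
add 2 (repeat 2, move left end past it): [2] len 1
add 8: [2, 8] len 2
add 8 (repeat 8, move left end past it): [8] len 1
add 8 (repeat 8, move left end past it): [8] len 1
add 5: [8, 5] len 2
add 2: [8, 5, 2] len 3
add 2 (repeat 2, move left end past it): [2] len 1
add 8: [2, 8] len 2
add 8 (repeat 8, move left end past it): [8] len 1
add 8 (repeat 8, move left end past it): [8] len 1
add 5: [8, 5] len 2
Longest all-distinct length: 3.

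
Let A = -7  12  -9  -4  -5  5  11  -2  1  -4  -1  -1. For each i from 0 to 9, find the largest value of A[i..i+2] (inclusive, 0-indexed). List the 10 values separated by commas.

(-7, 12, -9) → max 12
(12, -9, -4) → max 12
(-9, -4, -5) → max -4
(-4, -5, 5) → max 5
(-5, 5, 11) → max 11
(5, 11, -2) → max 11
(11, -2, 1) → max 11
(-2, 1, -4) → max 1
(1, -4, -1) → max 1
(-4, -1, -1) → max -1

12, 12, -4, 5, 11, 11, 11, 1, 1, -1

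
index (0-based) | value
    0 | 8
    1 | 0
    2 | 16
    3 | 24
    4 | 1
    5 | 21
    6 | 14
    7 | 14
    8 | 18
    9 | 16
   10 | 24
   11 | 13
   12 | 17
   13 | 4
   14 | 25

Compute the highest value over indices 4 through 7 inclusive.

Elements at indices 4..7: 1, 21, 14, 14
max(1, 21, 14, 14) = 21

21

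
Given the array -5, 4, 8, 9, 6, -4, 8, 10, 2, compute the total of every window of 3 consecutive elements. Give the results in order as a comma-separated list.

7, 21, 23, 11, 10, 14, 20

Sliding a size-3 window across the 9 values:
(-5, 4, 8) → sum 7
(4, 8, 9) → sum 21
(8, 9, 6) → sum 23
(9, 6, -4) → sum 11
(6, -4, 8) → sum 10
(-4, 8, 10) → sum 14
(8, 10, 2) → sum 20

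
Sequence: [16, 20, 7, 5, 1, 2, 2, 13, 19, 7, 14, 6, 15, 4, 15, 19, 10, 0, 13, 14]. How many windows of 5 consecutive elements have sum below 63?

15

[16, 20, 7, 5, 1] → sum 49  < 63 ✓
[20, 7, 5, 1, 2] → sum 35  < 63 ✓
[7, 5, 1, 2, 2] → sum 17  < 63 ✓
[5, 1, 2, 2, 13] → sum 23  < 63 ✓
[1, 2, 2, 13, 19] → sum 37  < 63 ✓
[2, 2, 13, 19, 7] → sum 43  < 63 ✓
[2, 13, 19, 7, 14] → sum 55  < 63 ✓
[13, 19, 7, 14, 6] → sum 59  < 63 ✓
[19, 7, 14, 6, 15] → sum 61  < 63 ✓
[7, 14, 6, 15, 4] → sum 46  < 63 ✓
[14, 6, 15, 4, 15] → sum 54  < 63 ✓
[6, 15, 4, 15, 19] → sum 59  < 63 ✓
[15, 4, 15, 19, 10] → sum 63
[4, 15, 19, 10, 0] → sum 48  < 63 ✓
[15, 19, 10, 0, 13] → sum 57  < 63 ✓
[19, 10, 0, 13, 14] → sum 56  < 63 ✓
15 windows satisfy the condition.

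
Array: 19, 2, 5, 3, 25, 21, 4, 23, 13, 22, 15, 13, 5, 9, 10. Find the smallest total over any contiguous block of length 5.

(19, 2, 5, 3, 25) → sum 54
(2, 5, 3, 25, 21) → sum 56
(5, 3, 25, 21, 4) → sum 58
(3, 25, 21, 4, 23) → sum 76
(25, 21, 4, 23, 13) → sum 86
(21, 4, 23, 13, 22) → sum 83
(4, 23, 13, 22, 15) → sum 77
(23, 13, 22, 15, 13) → sum 86
(13, 22, 15, 13, 5) → sum 68
(22, 15, 13, 5, 9) → sum 64
(15, 13, 5, 9, 10) → sum 52
Smallest of these is 52.

52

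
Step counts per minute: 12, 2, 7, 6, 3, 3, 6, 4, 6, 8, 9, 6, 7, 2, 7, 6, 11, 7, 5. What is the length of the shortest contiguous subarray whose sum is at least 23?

3

add 12: running sum 12 < 23
add 2: running sum 14 < 23
add 7: running sum 21 < 23
add 6: shortest ending here [12, 2, 7, 6] sum 27, len 4
add 3: shortest ending here [12, 2, 7, 6, 3] sum 30, len 5
add 3: shortest ending here [12, 2, 7, 6, 3, 3] sum 33, len 6
add 6: shortest ending here [7, 6, 3, 3, 6] sum 25, len 5
add 4: shortest ending here [7, 6, 3, 3, 6, 4] sum 29, len 6
add 6: shortest ending here [6, 3, 3, 6, 4, 6] sum 28, len 6
add 8: shortest ending here [6, 4, 6, 8] sum 24, len 4
add 9: shortest ending here [6, 8, 9] sum 23, len 3
add 6: shortest ending here [8, 9, 6] sum 23, len 3
add 7: shortest ending here [8, 9, 6, 7] sum 30, len 4
add 2: shortest ending here [9, 6, 7, 2] sum 24, len 4
add 7: shortest ending here [9, 6, 7, 2, 7] sum 31, len 5
add 6: shortest ending here [6, 7, 2, 7, 6] sum 28, len 5
add 11: shortest ending here [7, 6, 11] sum 24, len 3
add 7: shortest ending here [6, 11, 7] sum 24, len 3
add 5: shortest ending here [11, 7, 5] sum 23, len 3
Shortest qualifying length: 3.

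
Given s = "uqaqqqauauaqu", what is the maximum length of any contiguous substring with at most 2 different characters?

Extend right; when distinct count exceeds 2, shrink from the left:
[u] 1 distinct, len 1
[u, q] 2 distinct, len 2
[q, a] 2 distinct, len 2
[q, a, q] 2 distinct, len 3
[q, a, q, q] 2 distinct, len 4
[q, a, q, q, q] 2 distinct, len 5
[q, a, q, q, q, a] 2 distinct, len 6
[a, u] 2 distinct, len 2
[a, u, a] 2 distinct, len 3
[a, u, a, u] 2 distinct, len 4
[a, u, a, u, a] 2 distinct, len 5
[a, q] 2 distinct, len 2
[q, u] 2 distinct, len 2
Longest length with ≤2 distinct: 6.

6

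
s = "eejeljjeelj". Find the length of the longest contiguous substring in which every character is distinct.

3

[e] len 1
[e] len 1
[e, j] len 2
[j, e] len 2
[j, e, l] len 3
[e, l, j] len 3
[j] len 1
[j, e] len 2
[e] len 1
[e, l] len 2
[e, l, j] len 3
Longest all-distinct length: 3.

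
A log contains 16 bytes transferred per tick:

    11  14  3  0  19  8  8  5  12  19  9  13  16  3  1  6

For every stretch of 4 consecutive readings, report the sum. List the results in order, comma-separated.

28, 36, 30, 35, 40, 33, 44, 45, 53, 57, 41, 33, 26

Sliding a size-4 window across the 16 values:
(11, 14, 3, 0) → sum 28
(14, 3, 0, 19) → sum 36
(3, 0, 19, 8) → sum 30
(0, 19, 8, 8) → sum 35
(19, 8, 8, 5) → sum 40
(8, 8, 5, 12) → sum 33
(8, 5, 12, 19) → sum 44
(5, 12, 19, 9) → sum 45
(12, 19, 9, 13) → sum 53
(19, 9, 13, 16) → sum 57
(9, 13, 16, 3) → sum 41
(13, 16, 3, 1) → sum 33
(16, 3, 1, 6) → sum 26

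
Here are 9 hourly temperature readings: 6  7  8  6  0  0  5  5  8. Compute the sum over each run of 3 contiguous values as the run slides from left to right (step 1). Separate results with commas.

6 7 8 → sum 21
7 8 6 → sum 21
8 6 0 → sum 14
6 0 0 → sum 6
0 0 5 → sum 5
0 5 5 → sum 10
5 5 8 → sum 18

21, 21, 14, 6, 5, 10, 18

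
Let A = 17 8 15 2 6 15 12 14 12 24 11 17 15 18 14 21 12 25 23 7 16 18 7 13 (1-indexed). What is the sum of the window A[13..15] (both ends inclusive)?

47

Elements at indices 13..15: 15, 18, 14
sum(15, 18, 14) = 47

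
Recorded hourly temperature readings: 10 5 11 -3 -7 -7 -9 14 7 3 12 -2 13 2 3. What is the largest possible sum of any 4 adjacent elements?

[10, 5, 11, -3] → sum 23
[5, 11, -3, -7] → sum 6
[11, -3, -7, -7] → sum -6
[-3, -7, -7, -9] → sum -26
[-7, -7, -9, 14] → sum -9
[-7, -9, 14, 7] → sum 5
[-9, 14, 7, 3] → sum 15
[14, 7, 3, 12] → sum 36
[7, 3, 12, -2] → sum 20
[3, 12, -2, 13] → sum 26
[12, -2, 13, 2] → sum 25
[-2, 13, 2, 3] → sum 16
Largest of these is 36.

36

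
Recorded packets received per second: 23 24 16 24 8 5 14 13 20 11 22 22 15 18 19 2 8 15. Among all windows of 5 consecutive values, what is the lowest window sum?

60

(23, 24, 16, 24, 8) → sum 95
(24, 16, 24, 8, 5) → sum 77
(16, 24, 8, 5, 14) → sum 67
(24, 8, 5, 14, 13) → sum 64
(8, 5, 14, 13, 20) → sum 60
(5, 14, 13, 20, 11) → sum 63
(14, 13, 20, 11, 22) → sum 80
(13, 20, 11, 22, 22) → sum 88
(20, 11, 22, 22, 15) → sum 90
(11, 22, 22, 15, 18) → sum 88
(22, 22, 15, 18, 19) → sum 96
(22, 15, 18, 19, 2) → sum 76
(15, 18, 19, 2, 8) → sum 62
(18, 19, 2, 8, 15) → sum 62
Lowest of these is 60.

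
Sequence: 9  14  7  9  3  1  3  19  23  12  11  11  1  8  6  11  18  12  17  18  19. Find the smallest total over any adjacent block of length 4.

[9, 14, 7, 9] → sum 39
[14, 7, 9, 3] → sum 33
[7, 9, 3, 1] → sum 20
[9, 3, 1, 3] → sum 16
[3, 1, 3, 19] → sum 26
[1, 3, 19, 23] → sum 46
[3, 19, 23, 12] → sum 57
[19, 23, 12, 11] → sum 65
[23, 12, 11, 11] → sum 57
[12, 11, 11, 1] → sum 35
[11, 11, 1, 8] → sum 31
[11, 1, 8, 6] → sum 26
[1, 8, 6, 11] → sum 26
[8, 6, 11, 18] → sum 43
[6, 11, 18, 12] → sum 47
[11, 18, 12, 17] → sum 58
[18, 12, 17, 18] → sum 65
[12, 17, 18, 19] → sum 66
Smallest of these is 16.

16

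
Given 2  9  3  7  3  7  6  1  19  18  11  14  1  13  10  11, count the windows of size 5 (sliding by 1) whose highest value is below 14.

2 9 3 7 3 → max 9  < 14 ✓
9 3 7 3 7 → max 9  < 14 ✓
3 7 3 7 6 → max 7  < 14 ✓
7 3 7 6 1 → max 7  < 14 ✓
3 7 6 1 19 → max 19
7 6 1 19 18 → max 19
6 1 19 18 11 → max 19
1 19 18 11 14 → max 19
19 18 11 14 1 → max 19
18 11 14 1 13 → max 18
11 14 1 13 10 → max 14
14 1 13 10 11 → max 14
4 windows satisfy the condition.

4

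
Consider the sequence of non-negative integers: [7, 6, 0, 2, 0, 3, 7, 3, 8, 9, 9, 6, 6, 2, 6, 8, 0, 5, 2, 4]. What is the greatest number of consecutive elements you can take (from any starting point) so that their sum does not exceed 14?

add 7: [7] sum 7, len 1
add 6: [7, 6] sum 13, len 2
add 0: [7, 6, 0] sum 13, len 3
add 2: [6, 0, 2] sum 8, len 3
add 0: [6, 0, 2, 0] sum 8, len 4
add 3: [6, 0, 2, 0, 3] sum 11, len 5
add 7: [0, 2, 0, 3, 7] sum 12, len 5
add 3: [0, 3, 7, 3] sum 13, len 4
add 8: [3, 8] sum 11, len 2
add 9: [9] sum 9, len 1
add 9: [9] sum 9, len 1
add 6: [6] sum 6, len 1
add 6: [6, 6] sum 12, len 2
add 2: [6, 6, 2] sum 14, len 3
add 6: [6, 2, 6] sum 14, len 3
add 8: [6, 8] sum 14, len 2
add 0: [6, 8, 0] sum 14, len 3
add 5: [8, 0, 5] sum 13, len 3
add 2: [0, 5, 2] sum 7, len 3
add 4: [0, 5, 2, 4] sum 11, len 4
Longest length seen: 5.

5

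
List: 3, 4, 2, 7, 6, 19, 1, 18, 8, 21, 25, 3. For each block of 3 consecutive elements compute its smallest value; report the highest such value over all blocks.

8

Each size-3 window and its min:
[3, 4, 2] → min 2
[4, 2, 7] → min 2
[2, 7, 6] → min 2
[7, 6, 19] → min 6
[6, 19, 1] → min 1
[19, 1, 18] → min 1
[1, 18, 8] → min 1
[18, 8, 21] → min 8
[8, 21, 25] → min 8
[21, 25, 3] → min 3
Highest of these is 8.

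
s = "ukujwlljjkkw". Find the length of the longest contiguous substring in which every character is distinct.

5

[u] len 1
[u, k] len 2
[k, u] len 2
[k, u, j] len 3
[k, u, j, w] len 4
[k, u, j, w, l] len 5
[l] len 1
[l, j] len 2
[j] len 1
[j, k] len 2
[k] len 1
[k, w] len 2
Longest all-distinct length: 5.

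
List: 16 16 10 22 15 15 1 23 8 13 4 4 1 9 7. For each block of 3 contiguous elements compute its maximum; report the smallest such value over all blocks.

Window maxs for each of the 13 positions:
(16, 16, 10) → max 16
(16, 10, 22) → max 22
(10, 22, 15) → max 22
(22, 15, 15) → max 22
(15, 15, 1) → max 15
(15, 1, 23) → max 23
(1, 23, 8) → max 23
(23, 8, 13) → max 23
(8, 13, 4) → max 13
(13, 4, 4) → max 13
(4, 4, 1) → max 4
(4, 1, 9) → max 9
(1, 9, 7) → max 9
Smallest of these is 4.

4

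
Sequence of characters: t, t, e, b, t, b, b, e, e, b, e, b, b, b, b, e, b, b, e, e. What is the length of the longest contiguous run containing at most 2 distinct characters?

15

add t: window [t] (1 distinct), len 1
add t: window [t, t] (1 distinct), len 2
add e: window [t, t, e] (2 distinct), len 3
add b: window [e, b] (2 distinct), len 2
add t: window [b, t] (2 distinct), len 2
add b: window [b, t, b] (2 distinct), len 3
add b: window [b, t, b, b] (2 distinct), len 4
add e: window [b, b, e] (2 distinct), len 3
add e: window [b, b, e, e] (2 distinct), len 4
add b: window [b, b, e, e, b] (2 distinct), len 5
add e: window [b, b, e, e, b, e] (2 distinct), len 6
add b: window [b, b, e, e, b, e, b] (2 distinct), len 7
add b: window [b, b, e, e, b, e, b, b] (2 distinct), len 8
add b: window [b, b, e, e, b, e, b, b, b] (2 distinct), len 9
add b: window [b, b, e, e, b, e, b, b, b, b] (2 distinct), len 10
add e: window [b, b, e, e, b, e, b, b, b, b, e] (2 distinct), len 11
add b: window [b, b, e, e, b, e, b, b, b, b, e, b] (2 distinct), len 12
add b: window [b, b, e, e, b, e, b, b, b, b, e, b, b] (2 distinct), len 13
add e: window [b, b, e, e, b, e, b, b, b, b, e, b, b, e] (2 distinct), len 14
add e: window [b, b, e, e, b, e, b, b, b, b, e, b, b, e, e] (2 distinct), len 15
Longest length with ≤2 distinct: 15.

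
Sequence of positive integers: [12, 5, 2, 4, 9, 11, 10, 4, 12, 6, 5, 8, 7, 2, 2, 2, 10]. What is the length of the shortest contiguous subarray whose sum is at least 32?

Extend right; whenever the sum reaches 32, record the length and shrink from the left:
add 12: running sum 12 < 32
add 5: running sum 17 < 32
add 2: running sum 19 < 32
add 4: running sum 23 < 32
add 9: shortest ending here [12, 5, 2, 4, 9] sum 32, len 5
add 11: shortest ending here [12, 5, 2, 4, 9, 11] sum 43, len 6
add 10: shortest ending here [4, 9, 11, 10] sum 34, len 4
add 4: shortest ending here [9, 11, 10, 4] sum 34, len 4
add 12: shortest ending here [11, 10, 4, 12] sum 37, len 4
add 6: shortest ending here [10, 4, 12, 6] sum 32, len 4
add 5: shortest ending here [10, 4, 12, 6, 5] sum 37, len 5
add 8: shortest ending here [4, 12, 6, 5, 8] sum 35, len 5
add 7: shortest ending here [12, 6, 5, 8, 7] sum 38, len 5
add 2: shortest ending here [12, 6, 5, 8, 7, 2] sum 40, len 6
add 2: shortest ending here [12, 6, 5, 8, 7, 2, 2] sum 42, len 7
add 2: shortest ending here [6, 5, 8, 7, 2, 2, 2] sum 32, len 7
add 10: shortest ending here [5, 8, 7, 2, 2, 2, 10] sum 36, len 7
Shortest qualifying length: 4.

4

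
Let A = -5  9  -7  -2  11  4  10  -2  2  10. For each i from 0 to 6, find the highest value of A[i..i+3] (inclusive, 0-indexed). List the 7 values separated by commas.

9, 11, 11, 11, 11, 10, 10

(-5, 9, -7, -2) → max 9
(9, -7, -2, 11) → max 11
(-7, -2, 11, 4) → max 11
(-2, 11, 4, 10) → max 11
(11, 4, 10, -2) → max 11
(4, 10, -2, 2) → max 10
(10, -2, 2, 10) → max 10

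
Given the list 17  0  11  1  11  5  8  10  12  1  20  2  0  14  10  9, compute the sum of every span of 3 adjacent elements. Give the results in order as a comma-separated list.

[17, 0, 11] → sum 28
[0, 11, 1] → sum 12
[11, 1, 11] → sum 23
[1, 11, 5] → sum 17
[11, 5, 8] → sum 24
[5, 8, 10] → sum 23
[8, 10, 12] → sum 30
[10, 12, 1] → sum 23
[12, 1, 20] → sum 33
[1, 20, 2] → sum 23
[20, 2, 0] → sum 22
[2, 0, 14] → sum 16
[0, 14, 10] → sum 24
[14, 10, 9] → sum 33

28, 12, 23, 17, 24, 23, 30, 23, 33, 23, 22, 16, 24, 33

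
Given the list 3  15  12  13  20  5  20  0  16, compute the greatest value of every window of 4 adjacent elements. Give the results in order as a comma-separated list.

15, 20, 20, 20, 20, 20

3 15 12 13 → max 15
15 12 13 20 → max 20
12 13 20 5 → max 20
13 20 5 20 → max 20
20 5 20 0 → max 20
5 20 0 16 → max 20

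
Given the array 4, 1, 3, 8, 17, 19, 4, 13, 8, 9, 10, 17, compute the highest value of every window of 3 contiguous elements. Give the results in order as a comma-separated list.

4, 8, 17, 19, 19, 19, 13, 13, 10, 17

Sliding a size-3 window across the 12 values:
4 1 3 → max 4
1 3 8 → max 8
3 8 17 → max 17
8 17 19 → max 19
17 19 4 → max 19
19 4 13 → max 19
4 13 8 → max 13
13 8 9 → max 13
8 9 10 → max 10
9 10 17 → max 17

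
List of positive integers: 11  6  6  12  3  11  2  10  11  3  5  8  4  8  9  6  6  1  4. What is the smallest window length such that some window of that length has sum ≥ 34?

add 11: running sum 11 < 34
add 6: running sum 17 < 34
add 6: running sum 23 < 34
end 3: [11, 6, 6, 12] sum 35, len 4
end 4: [11, 6, 6, 12, 3] sum 38, len 5
end 5: [6, 6, 12, 3, 11] sum 38, len 5
end 6: [6, 12, 3, 11, 2] sum 34, len 5
end 7: [12, 3, 11, 2, 10] sum 38, len 5
end 8: [11, 2, 10, 11] sum 34, len 4
end 9: [11, 2, 10, 11, 3] sum 37, len 5
end 10: [11, 2, 10, 11, 3, 5] sum 42, len 6
end 11: [10, 11, 3, 5, 8] sum 37, len 5
end 12: [10, 11, 3, 5, 8, 4] sum 41, len 6
end 13: [11, 3, 5, 8, 4, 8] sum 39, len 6
end 14: [5, 8, 4, 8, 9] sum 34, len 5
end 15: [8, 4, 8, 9, 6] sum 35, len 5
end 16: [8, 4, 8, 9, 6, 6] sum 41, len 6
end 17: [4, 8, 9, 6, 6, 1] sum 34, len 6
end 18: [8, 9, 6, 6, 1, 4] sum 34, len 6
Shortest qualifying length: 4.

4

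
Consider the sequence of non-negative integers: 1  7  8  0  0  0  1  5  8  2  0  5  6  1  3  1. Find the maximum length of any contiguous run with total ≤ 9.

[1] sum 1 len 1
[1, 7] sum 8 len 2
[8] sum 8 len 1
[8, 0] sum 8 len 2
[8, 0, 0] sum 8 len 3
[8, 0, 0, 0] sum 8 len 4
[8, 0, 0, 0, 1] sum 9 len 5
[0, 0, 0, 1, 5] sum 6 len 5
[8] sum 8 len 1
[2] sum 2 len 1
[2, 0] sum 2 len 2
[2, 0, 5] sum 7 len 3
[6] sum 6 len 1
[6, 1] sum 7 len 2
[1, 3] sum 4 len 2
[1, 3, 1] sum 5 len 3
Longest length seen: 5.

5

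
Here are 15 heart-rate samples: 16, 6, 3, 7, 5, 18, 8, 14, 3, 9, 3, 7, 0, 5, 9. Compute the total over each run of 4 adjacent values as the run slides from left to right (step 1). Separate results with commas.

32, 21, 33, 38, 45, 43, 34, 29, 22, 19, 15, 21

[16, 6, 3, 7] → sum 32
[6, 3, 7, 5] → sum 21
[3, 7, 5, 18] → sum 33
[7, 5, 18, 8] → sum 38
[5, 18, 8, 14] → sum 45
[18, 8, 14, 3] → sum 43
[8, 14, 3, 9] → sum 34
[14, 3, 9, 3] → sum 29
[3, 9, 3, 7] → sum 22
[9, 3, 7, 0] → sum 19
[3, 7, 0, 5] → sum 15
[7, 0, 5, 9] → sum 21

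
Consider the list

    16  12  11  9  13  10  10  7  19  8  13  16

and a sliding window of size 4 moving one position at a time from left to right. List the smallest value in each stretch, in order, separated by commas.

9, 9, 9, 9, 7, 7, 7, 7, 8

(16, 12, 11, 9) → min 9
(12, 11, 9, 13) → min 9
(11, 9, 13, 10) → min 9
(9, 13, 10, 10) → min 9
(13, 10, 10, 7) → min 7
(10, 10, 7, 19) → min 7
(10, 7, 19, 8) → min 7
(7, 19, 8, 13) → min 7
(19, 8, 13, 16) → min 8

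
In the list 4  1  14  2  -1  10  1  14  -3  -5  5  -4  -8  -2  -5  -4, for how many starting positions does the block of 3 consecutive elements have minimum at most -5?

7

4 1 14 → min 1
1 14 2 → min 1
14 2 -1 → min -1
2 -1 10 → min -1
-1 10 1 → min -1
10 1 14 → min 1
1 14 -3 → min -3
14 -3 -5 → min -5  ≤ -5 ✓
-3 -5 5 → min -5  ≤ -5 ✓
-5 5 -4 → min -5  ≤ -5 ✓
5 -4 -8 → min -8  ≤ -5 ✓
-4 -8 -2 → min -8  ≤ -5 ✓
-8 -2 -5 → min -8  ≤ -5 ✓
-2 -5 -4 → min -5  ≤ -5 ✓
7 windows satisfy the condition.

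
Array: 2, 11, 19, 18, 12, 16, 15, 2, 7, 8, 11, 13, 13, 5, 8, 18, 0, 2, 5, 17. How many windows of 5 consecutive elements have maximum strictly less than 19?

13

(2, 11, 19, 18, 12) → max 19
(11, 19, 18, 12, 16) → max 19
(19, 18, 12, 16, 15) → max 19
(18, 12, 16, 15, 2) → max 18  < 19 ✓
(12, 16, 15, 2, 7) → max 16  < 19 ✓
(16, 15, 2, 7, 8) → max 16  < 19 ✓
(15, 2, 7, 8, 11) → max 15  < 19 ✓
(2, 7, 8, 11, 13) → max 13  < 19 ✓
(7, 8, 11, 13, 13) → max 13  < 19 ✓
(8, 11, 13, 13, 5) → max 13  < 19 ✓
(11, 13, 13, 5, 8) → max 13  < 19 ✓
(13, 13, 5, 8, 18) → max 18  < 19 ✓
(13, 5, 8, 18, 0) → max 18  < 19 ✓
(5, 8, 18, 0, 2) → max 18  < 19 ✓
(8, 18, 0, 2, 5) → max 18  < 19 ✓
(18, 0, 2, 5, 17) → max 18  < 19 ✓
13 windows satisfy the condition.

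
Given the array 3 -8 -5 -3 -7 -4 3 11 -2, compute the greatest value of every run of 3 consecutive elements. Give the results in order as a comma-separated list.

3 -8 -5 → max 3
-8 -5 -3 → max -3
-5 -3 -7 → max -3
-3 -7 -4 → max -3
-7 -4 3 → max 3
-4 3 11 → max 11
3 11 -2 → max 11

3, -3, -3, -3, 3, 11, 11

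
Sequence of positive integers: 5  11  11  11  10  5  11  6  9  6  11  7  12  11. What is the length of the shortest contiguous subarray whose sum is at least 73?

8

add 5: running sum 5 < 73
add 11: running sum 16 < 73
add 11: running sum 27 < 73
add 11: running sum 38 < 73
add 10: running sum 48 < 73
add 5: running sum 53 < 73
add 11: running sum 64 < 73
add 6: running sum 70 < 73
add 9: shortest ending here [11, 11, 11, 10, 5, 11, 6, 9] sum 74, len 8
add 6: shortest ending here [11, 11, 11, 10, 5, 11, 6, 9, 6] sum 80, len 9
add 11: shortest ending here [11, 11, 10, 5, 11, 6, 9, 6, 11] sum 80, len 9
add 7: shortest ending here [11, 10, 5, 11, 6, 9, 6, 11, 7] sum 76, len 9
add 12: shortest ending here [10, 5, 11, 6, 9, 6, 11, 7, 12] sum 77, len 9
add 11: shortest ending here [11, 6, 9, 6, 11, 7, 12, 11] sum 73, len 8
Shortest qualifying length: 8.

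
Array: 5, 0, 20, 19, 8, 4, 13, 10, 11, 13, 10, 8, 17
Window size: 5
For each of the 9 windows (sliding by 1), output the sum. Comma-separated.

(5, 0, 20, 19, 8) → sum 52
(0, 20, 19, 8, 4) → sum 51
(20, 19, 8, 4, 13) → sum 64
(19, 8, 4, 13, 10) → sum 54
(8, 4, 13, 10, 11) → sum 46
(4, 13, 10, 11, 13) → sum 51
(13, 10, 11, 13, 10) → sum 57
(10, 11, 13, 10, 8) → sum 52
(11, 13, 10, 8, 17) → sum 59

52, 51, 64, 54, 46, 51, 57, 52, 59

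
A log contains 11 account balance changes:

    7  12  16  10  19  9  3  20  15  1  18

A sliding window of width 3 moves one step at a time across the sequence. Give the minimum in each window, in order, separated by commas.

7, 10, 10, 9, 3, 3, 3, 1, 1

7 12 16 → min 7
12 16 10 → min 10
16 10 19 → min 10
10 19 9 → min 9
19 9 3 → min 3
9 3 20 → min 3
3 20 15 → min 3
20 15 1 → min 1
15 1 18 → min 1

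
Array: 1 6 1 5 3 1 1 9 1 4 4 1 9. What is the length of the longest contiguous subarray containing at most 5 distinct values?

add 1: window [1] (1 distinct), len 1
add 6: window [1, 6] (2 distinct), len 2
add 1: window [1, 6, 1] (2 distinct), len 3
add 5: window [1, 6, 1, 5] (3 distinct), len 4
add 3: window [1, 6, 1, 5, 3] (4 distinct), len 5
add 1: window [1, 6, 1, 5, 3, 1] (4 distinct), len 6
add 1: window [1, 6, 1, 5, 3, 1, 1] (4 distinct), len 7
add 9: window [1, 6, 1, 5, 3, 1, 1, 9] (5 distinct), len 8
add 1: window [1, 6, 1, 5, 3, 1, 1, 9, 1] (5 distinct), len 9
add 4: window [1, 5, 3, 1, 1, 9, 1, 4] (5 distinct), len 8
add 4: window [1, 5, 3, 1, 1, 9, 1, 4, 4] (5 distinct), len 9
add 1: window [1, 5, 3, 1, 1, 9, 1, 4, 4, 1] (5 distinct), len 10
add 9: window [1, 5, 3, 1, 1, 9, 1, 4, 4, 1, 9] (5 distinct), len 11
Longest length with ≤5 distinct: 11.

11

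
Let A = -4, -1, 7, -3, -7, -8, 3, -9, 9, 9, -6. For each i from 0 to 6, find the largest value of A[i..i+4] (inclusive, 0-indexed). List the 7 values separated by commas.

7, 7, 7, 3, 9, 9, 9

-4 -1 7 -3 -7 → max 7
-1 7 -3 -7 -8 → max 7
7 -3 -7 -8 3 → max 7
-3 -7 -8 3 -9 → max 3
-7 -8 3 -9 9 → max 9
-8 3 -9 9 9 → max 9
3 -9 9 9 -6 → max 9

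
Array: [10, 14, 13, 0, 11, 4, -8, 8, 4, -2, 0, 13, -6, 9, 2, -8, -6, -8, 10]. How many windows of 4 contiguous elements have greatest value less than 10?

6

10 14 13 0 → max 14
14 13 0 11 → max 14
13 0 11 4 → max 13
0 11 4 -8 → max 11
11 4 -8 8 → max 11
4 -8 8 4 → max 8  < 10 ✓
-8 8 4 -2 → max 8  < 10 ✓
8 4 -2 0 → max 8  < 10 ✓
4 -2 0 13 → max 13
-2 0 13 -6 → max 13
0 13 -6 9 → max 13
13 -6 9 2 → max 13
-6 9 2 -8 → max 9  < 10 ✓
9 2 -8 -6 → max 9  < 10 ✓
2 -8 -6 -8 → max 2  < 10 ✓
-8 -6 -8 10 → max 10
6 windows satisfy the condition.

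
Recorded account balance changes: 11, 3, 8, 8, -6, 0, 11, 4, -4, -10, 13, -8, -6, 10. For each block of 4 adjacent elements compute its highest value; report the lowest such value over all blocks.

8

11 3 8 8 → max 11
3 8 8 -6 → max 8
8 8 -6 0 → max 8
8 -6 0 11 → max 11
-6 0 11 4 → max 11
0 11 4 -4 → max 11
11 4 -4 -10 → max 11
4 -4 -10 13 → max 13
-4 -10 13 -8 → max 13
-10 13 -8 -6 → max 13
13 -8 -6 10 → max 13
Lowest of these is 8.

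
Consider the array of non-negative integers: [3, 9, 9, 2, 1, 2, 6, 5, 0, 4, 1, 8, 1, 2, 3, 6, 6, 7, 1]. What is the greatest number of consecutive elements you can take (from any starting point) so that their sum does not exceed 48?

14

Extend to the right; shrink from the left whenever the sum exceeds 48:
add 3: [3] sum 3, len 1
add 9: [3, 9] sum 12, len 2
add 9: [3, 9, 9] sum 21, len 3
add 2: [3, 9, 9, 2] sum 23, len 4
add 1: [3, 9, 9, 2, 1] sum 24, len 5
add 2: [3, 9, 9, 2, 1, 2] sum 26, len 6
add 6: [3, 9, 9, 2, 1, 2, 6] sum 32, len 7
add 5: [3, 9, 9, 2, 1, 2, 6, 5] sum 37, len 8
add 0: [3, 9, 9, 2, 1, 2, 6, 5, 0] sum 37, len 9
add 4: [3, 9, 9, 2, 1, 2, 6, 5, 0, 4] sum 41, len 10
add 1: [3, 9, 9, 2, 1, 2, 6, 5, 0, 4, 1] sum 42, len 11
add 8: [9, 9, 2, 1, 2, 6, 5, 0, 4, 1, 8] sum 47, len 11
add 1: [9, 9, 2, 1, 2, 6, 5, 0, 4, 1, 8, 1] sum 48, len 12
add 2: [9, 2, 1, 2, 6, 5, 0, 4, 1, 8, 1, 2] sum 41, len 12
add 3: [9, 2, 1, 2, 6, 5, 0, 4, 1, 8, 1, 2, 3] sum 44, len 13
add 6: [2, 1, 2, 6, 5, 0, 4, 1, 8, 1, 2, 3, 6] sum 41, len 13
add 6: [2, 1, 2, 6, 5, 0, 4, 1, 8, 1, 2, 3, 6, 6] sum 47, len 14
add 7: [5, 0, 4, 1, 8, 1, 2, 3, 6, 6, 7] sum 43, len 11
add 1: [5, 0, 4, 1, 8, 1, 2, 3, 6, 6, 7, 1] sum 44, len 12
Longest length seen: 14.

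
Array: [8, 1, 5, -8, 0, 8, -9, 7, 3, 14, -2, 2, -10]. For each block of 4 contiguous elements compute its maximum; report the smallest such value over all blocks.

[8, 1, 5, -8] → max 8
[1, 5, -8, 0] → max 5
[5, -8, 0, 8] → max 8
[-8, 0, 8, -9] → max 8
[0, 8, -9, 7] → max 8
[8, -9, 7, 3] → max 8
[-9, 7, 3, 14] → max 14
[7, 3, 14, -2] → max 14
[3, 14, -2, 2] → max 14
[14, -2, 2, -10] → max 14
Smallest of these is 5.

5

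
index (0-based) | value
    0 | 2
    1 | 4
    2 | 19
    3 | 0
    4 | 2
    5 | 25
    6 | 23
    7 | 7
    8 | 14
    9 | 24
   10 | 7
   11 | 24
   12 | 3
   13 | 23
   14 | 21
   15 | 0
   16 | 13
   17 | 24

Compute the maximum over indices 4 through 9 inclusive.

25

Elements at indices 4..9: 2, 25, 23, 7, 14, 24
max(2, 25, 23, 7, 14, 24) = 25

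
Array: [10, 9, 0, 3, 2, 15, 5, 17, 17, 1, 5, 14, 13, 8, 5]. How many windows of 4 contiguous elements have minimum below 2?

(10, 9, 0, 3) → min 0  < 2 ✓
(9, 0, 3, 2) → min 0  < 2 ✓
(0, 3, 2, 15) → min 0  < 2 ✓
(3, 2, 15, 5) → min 2
(2, 15, 5, 17) → min 2
(15, 5, 17, 17) → min 5
(5, 17, 17, 1) → min 1  < 2 ✓
(17, 17, 1, 5) → min 1  < 2 ✓
(17, 1, 5, 14) → min 1  < 2 ✓
(1, 5, 14, 13) → min 1  < 2 ✓
(5, 14, 13, 8) → min 5
(14, 13, 8, 5) → min 5
7 windows satisfy the condition.

7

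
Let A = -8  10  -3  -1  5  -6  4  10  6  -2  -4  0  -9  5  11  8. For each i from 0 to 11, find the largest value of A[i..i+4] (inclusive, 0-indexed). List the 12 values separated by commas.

10, 10, 5, 10, 10, 10, 10, 10, 6, 5, 11, 11

(-8, 10, -3, -1, 5) → max 10
(10, -3, -1, 5, -6) → max 10
(-3, -1, 5, -6, 4) → max 5
(-1, 5, -6, 4, 10) → max 10
(5, -6, 4, 10, 6) → max 10
(-6, 4, 10, 6, -2) → max 10
(4, 10, 6, -2, -4) → max 10
(10, 6, -2, -4, 0) → max 10
(6, -2, -4, 0, -9) → max 6
(-2, -4, 0, -9, 5) → max 5
(-4, 0, -9, 5, 11) → max 11
(0, -9, 5, 11, 8) → max 11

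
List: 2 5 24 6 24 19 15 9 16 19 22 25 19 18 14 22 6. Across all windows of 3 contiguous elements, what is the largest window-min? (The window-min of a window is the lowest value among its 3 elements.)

19

Each size-3 window and its min:
(2, 5, 24) → min 2
(5, 24, 6) → min 5
(24, 6, 24) → min 6
(6, 24, 19) → min 6
(24, 19, 15) → min 15
(19, 15, 9) → min 9
(15, 9, 16) → min 9
(9, 16, 19) → min 9
(16, 19, 22) → min 16
(19, 22, 25) → min 19
(22, 25, 19) → min 19
(25, 19, 18) → min 18
(19, 18, 14) → min 14
(18, 14, 22) → min 14
(14, 22, 6) → min 6
Largest of these is 19.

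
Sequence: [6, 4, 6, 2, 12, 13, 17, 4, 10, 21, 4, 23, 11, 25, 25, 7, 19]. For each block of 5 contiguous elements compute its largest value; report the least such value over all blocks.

[6, 4, 6, 2, 12] → max 12
[4, 6, 2, 12, 13] → max 13
[6, 2, 12, 13, 17] → max 17
[2, 12, 13, 17, 4] → max 17
[12, 13, 17, 4, 10] → max 17
[13, 17, 4, 10, 21] → max 21
[17, 4, 10, 21, 4] → max 21
[4, 10, 21, 4, 23] → max 23
[10, 21, 4, 23, 11] → max 23
[21, 4, 23, 11, 25] → max 25
[4, 23, 11, 25, 25] → max 25
[23, 11, 25, 25, 7] → max 25
[11, 25, 25, 7, 19] → max 25
Least of these is 12.

12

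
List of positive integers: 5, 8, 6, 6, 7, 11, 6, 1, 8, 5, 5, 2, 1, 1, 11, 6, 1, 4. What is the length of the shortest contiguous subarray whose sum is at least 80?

15

add 5: running sum 5 < 80
add 8: running sum 13 < 80
add 6: running sum 19 < 80
add 6: running sum 25 < 80
add 7: running sum 32 < 80
add 11: running sum 43 < 80
add 6: running sum 49 < 80
add 1: running sum 50 < 80
add 8: running sum 58 < 80
add 5: running sum 63 < 80
add 5: running sum 68 < 80
add 2: running sum 70 < 80
add 1: running sum 71 < 80
add 1: running sum 72 < 80
add 11: shortest ending here [5, 8, 6, 6, 7, 11, 6, 1, 8, 5, 5, 2, 1, 1, 11] sum 83, len 15
add 6: shortest ending here [8, 6, 6, 7, 11, 6, 1, 8, 5, 5, 2, 1, 1, 11, 6] sum 84, len 15
add 1: shortest ending here [8, 6, 6, 7, 11, 6, 1, 8, 5, 5, 2, 1, 1, 11, 6, 1] sum 85, len 16
add 4: shortest ending here [6, 6, 7, 11, 6, 1, 8, 5, 5, 2, 1, 1, 11, 6, 1, 4] sum 81, len 16
Shortest qualifying length: 15.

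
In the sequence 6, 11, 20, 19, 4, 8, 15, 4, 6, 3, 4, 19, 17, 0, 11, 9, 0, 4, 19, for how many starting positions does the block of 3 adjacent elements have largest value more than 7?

15

[6, 11, 20] → max 20  > 7 ✓
[11, 20, 19] → max 20  > 7 ✓
[20, 19, 4] → max 20  > 7 ✓
[19, 4, 8] → max 19  > 7 ✓
[4, 8, 15] → max 15  > 7 ✓
[8, 15, 4] → max 15  > 7 ✓
[15, 4, 6] → max 15  > 7 ✓
[4, 6, 3] → max 6
[6, 3, 4] → max 6
[3, 4, 19] → max 19  > 7 ✓
[4, 19, 17] → max 19  > 7 ✓
[19, 17, 0] → max 19  > 7 ✓
[17, 0, 11] → max 17  > 7 ✓
[0, 11, 9] → max 11  > 7 ✓
[11, 9, 0] → max 11  > 7 ✓
[9, 0, 4] → max 9  > 7 ✓
[0, 4, 19] → max 19  > 7 ✓
15 windows satisfy the condition.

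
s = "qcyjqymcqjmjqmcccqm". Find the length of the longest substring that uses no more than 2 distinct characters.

4

[q] 1 distinct, len 1
[q, c] 2 distinct, len 2
[c, y] 2 distinct, len 2
[y, j] 2 distinct, len 2
[j, q] 2 distinct, len 2
[q, y] 2 distinct, len 2
[y, m] 2 distinct, len 2
[m, c] 2 distinct, len 2
[c, q] 2 distinct, len 2
[q, j] 2 distinct, len 2
[j, m] 2 distinct, len 2
[j, m, j] 2 distinct, len 3
[j, q] 2 distinct, len 2
[q, m] 2 distinct, len 2
[m, c] 2 distinct, len 2
[m, c, c] 2 distinct, len 3
[m, c, c, c] 2 distinct, len 4
[c, c, c, q] 2 distinct, len 4
[q, m] 2 distinct, len 2
Longest length with ≤2 distinct: 4.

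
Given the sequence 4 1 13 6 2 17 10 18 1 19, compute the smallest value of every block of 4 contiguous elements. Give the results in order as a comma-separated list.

4 1 13 6 → min 1
1 13 6 2 → min 1
13 6 2 17 → min 2
6 2 17 10 → min 2
2 17 10 18 → min 2
17 10 18 1 → min 1
10 18 1 19 → min 1

1, 1, 2, 2, 2, 1, 1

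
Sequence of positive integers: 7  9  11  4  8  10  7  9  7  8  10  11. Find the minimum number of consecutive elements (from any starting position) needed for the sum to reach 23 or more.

3

add 7: running sum 7 < 23
add 9: running sum 16 < 23
end 2: [7, 9, 11] sum 27, len 3
end 3: [9, 11, 4] sum 24, len 3
end 4: [11, 4, 8] sum 23, len 3
end 5: [11, 4, 8, 10] sum 33, len 4
end 6: [8, 10, 7] sum 25, len 3
end 7: [10, 7, 9] sum 26, len 3
end 8: [7, 9, 7] sum 23, len 3
end 9: [9, 7, 8] sum 24, len 3
end 10: [7, 8, 10] sum 25, len 3
end 11: [8, 10, 11] sum 29, len 3
Shortest qualifying length: 3.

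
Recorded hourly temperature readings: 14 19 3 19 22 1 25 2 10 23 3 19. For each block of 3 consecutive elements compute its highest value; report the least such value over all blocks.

19

Each size-3 window and its max:
[14, 19, 3] → max 19
[19, 3, 19] → max 19
[3, 19, 22] → max 22
[19, 22, 1] → max 22
[22, 1, 25] → max 25
[1, 25, 2] → max 25
[25, 2, 10] → max 25
[2, 10, 23] → max 23
[10, 23, 3] → max 23
[23, 3, 19] → max 23
Least of these is 19.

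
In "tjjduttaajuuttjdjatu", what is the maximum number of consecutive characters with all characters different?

[t] len 1
[t, j] len 2
[j] len 1
[j, d] len 2
[j, d, u] len 3
[j, d, u, t] len 4
[t] len 1
[t, a] len 2
[a] len 1
[a, j] len 2
[a, j, u] len 3
[u] len 1
[u, t] len 2
[t] len 1
[t, j] len 2
[t, j, d] len 3
[d, j] len 2
[d, j, a] len 3
[d, j, a, t] len 4
[d, j, a, t, u] len 5
Longest all-distinct length: 5.

5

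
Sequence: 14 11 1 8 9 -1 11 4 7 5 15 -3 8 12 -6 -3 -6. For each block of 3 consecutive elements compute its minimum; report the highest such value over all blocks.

5

[14, 11, 1] → min 1
[11, 1, 8] → min 1
[1, 8, 9] → min 1
[8, 9, -1] → min -1
[9, -1, 11] → min -1
[-1, 11, 4] → min -1
[11, 4, 7] → min 4
[4, 7, 5] → min 4
[7, 5, 15] → min 5
[5, 15, -3] → min -3
[15, -3, 8] → min -3
[-3, 8, 12] → min -3
[8, 12, -6] → min -6
[12, -6, -3] → min -6
[-6, -3, -6] → min -6
Highest of these is 5.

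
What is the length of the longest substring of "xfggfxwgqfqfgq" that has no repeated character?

5

add x: [x] len 1
add f: [x, f] len 2
add g: [x, f, g] len 3
add g (repeat g, move left end past it): [g] len 1
add f: [g, f] len 2
add x: [g, f, x] len 3
add w: [g, f, x, w] len 4
add g (repeat g, move left end past it): [f, x, w, g] len 4
add q: [f, x, w, g, q] len 5
add f (repeat f, move left end past it): [x, w, g, q, f] len 5
add q (repeat q, move left end past it): [f, q] len 2
add f (repeat f, move left end past it): [q, f] len 2
add g: [q, f, g] len 3
add q (repeat q, move left end past it): [f, g, q] len 3
Longest all-distinct length: 5.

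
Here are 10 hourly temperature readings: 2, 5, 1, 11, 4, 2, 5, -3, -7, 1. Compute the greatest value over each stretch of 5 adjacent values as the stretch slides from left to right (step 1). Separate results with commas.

2 5 1 11 4 → max 11
5 1 11 4 2 → max 11
1 11 4 2 5 → max 11
11 4 2 5 -3 → max 11
4 2 5 -3 -7 → max 5
2 5 -3 -7 1 → max 5

11, 11, 11, 11, 5, 5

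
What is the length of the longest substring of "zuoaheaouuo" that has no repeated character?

6

add z: [z] len 1
add u: [z, u] len 2
add o: [z, u, o] len 3
add a: [z, u, o, a] len 4
add h: [z, u, o, a, h] len 5
add e: [z, u, o, a, h, e] len 6
add a (repeat a, move left end past it): [h, e, a] len 3
add o: [h, e, a, o] len 4
add u: [h, e, a, o, u] len 5
add u (repeat u, move left end past it): [u] len 1
add o: [u, o] len 2
Longest all-distinct length: 6.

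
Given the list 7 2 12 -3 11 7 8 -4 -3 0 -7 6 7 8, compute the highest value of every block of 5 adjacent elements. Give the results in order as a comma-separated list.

12, 12, 12, 11, 11, 8, 8, 6, 7, 8

[7, 2, 12, -3, 11] → max 12
[2, 12, -3, 11, 7] → max 12
[12, -3, 11, 7, 8] → max 12
[-3, 11, 7, 8, -4] → max 11
[11, 7, 8, -4, -3] → max 11
[7, 8, -4, -3, 0] → max 8
[8, -4, -3, 0, -7] → max 8
[-4, -3, 0, -7, 6] → max 6
[-3, 0, -7, 6, 7] → max 7
[0, -7, 6, 7, 8] → max 8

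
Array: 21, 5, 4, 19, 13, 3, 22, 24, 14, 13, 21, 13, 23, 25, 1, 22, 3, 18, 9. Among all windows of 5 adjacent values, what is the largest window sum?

95

Each size-5 window and its sum:
[21, 5, 4, 19, 13] → sum 62
[5, 4, 19, 13, 3] → sum 44
[4, 19, 13, 3, 22] → sum 61
[19, 13, 3, 22, 24] → sum 81
[13, 3, 22, 24, 14] → sum 76
[3, 22, 24, 14, 13] → sum 76
[22, 24, 14, 13, 21] → sum 94
[24, 14, 13, 21, 13] → sum 85
[14, 13, 21, 13, 23] → sum 84
[13, 21, 13, 23, 25] → sum 95
[21, 13, 23, 25, 1] → sum 83
[13, 23, 25, 1, 22] → sum 84
[23, 25, 1, 22, 3] → sum 74
[25, 1, 22, 3, 18] → sum 69
[1, 22, 3, 18, 9] → sum 53
Largest of these is 95.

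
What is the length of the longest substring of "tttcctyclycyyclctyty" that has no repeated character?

[t] len 1
[t] len 1
[t] len 1
[t, c] len 2
[c] len 1
[c, t] len 2
[c, t, y] len 3
[t, y, c] len 3
[t, y, c, l] len 4
[c, l, y] len 3
[l, y, c] len 3
[c, y] len 2
[y] len 1
[y, c] len 2
[y, c, l] len 3
[l, c] len 2
[l, c, t] len 3
[l, c, t, y] len 4
[y, t] len 2
[t, y] len 2
Longest all-distinct length: 4.

4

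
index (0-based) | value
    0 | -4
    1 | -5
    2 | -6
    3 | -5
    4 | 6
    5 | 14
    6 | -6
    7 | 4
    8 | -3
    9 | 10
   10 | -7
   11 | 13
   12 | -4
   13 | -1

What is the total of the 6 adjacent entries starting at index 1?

Elements at indices 1..6: -5, -6, -5, 6, 14, -6
sum(-5, -6, -5, 6, 14, -6) = -2

-2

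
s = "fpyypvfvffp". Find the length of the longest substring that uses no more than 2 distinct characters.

5

[f] 1 distinct, len 1
[f, p] 2 distinct, len 2
[p, y] 2 distinct, len 2
[p, y, y] 2 distinct, len 3
[p, y, y, p] 2 distinct, len 4
[p, v] 2 distinct, len 2
[v, f] 2 distinct, len 2
[v, f, v] 2 distinct, len 3
[v, f, v, f] 2 distinct, len 4
[v, f, v, f, f] 2 distinct, len 5
[f, f, p] 2 distinct, len 3
Longest length with ≤2 distinct: 5.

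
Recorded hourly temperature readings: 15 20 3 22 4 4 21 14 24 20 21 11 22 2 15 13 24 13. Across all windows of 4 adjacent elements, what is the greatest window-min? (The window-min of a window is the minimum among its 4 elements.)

14

15 20 3 22 → min 3
20 3 22 4 → min 3
3 22 4 4 → min 3
22 4 4 21 → min 4
4 4 21 14 → min 4
4 21 14 24 → min 4
21 14 24 20 → min 14
14 24 20 21 → min 14
24 20 21 11 → min 11
20 21 11 22 → min 11
21 11 22 2 → min 2
11 22 2 15 → min 2
22 2 15 13 → min 2
2 15 13 24 → min 2
15 13 24 13 → min 13
Greatest of these is 14.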